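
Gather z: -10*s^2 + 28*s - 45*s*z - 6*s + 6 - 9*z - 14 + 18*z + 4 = -10*s^2 + 22*s + z*(9 - 45*s) - 4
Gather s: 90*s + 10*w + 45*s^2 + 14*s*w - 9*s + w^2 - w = 45*s^2 + s*(14*w + 81) + w^2 + 9*w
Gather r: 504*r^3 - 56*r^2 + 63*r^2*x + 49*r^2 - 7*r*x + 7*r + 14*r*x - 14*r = 504*r^3 + r^2*(63*x - 7) + r*(7*x - 7)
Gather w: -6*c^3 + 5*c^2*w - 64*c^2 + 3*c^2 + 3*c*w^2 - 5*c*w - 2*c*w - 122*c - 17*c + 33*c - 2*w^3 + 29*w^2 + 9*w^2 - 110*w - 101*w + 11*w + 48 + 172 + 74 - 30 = -6*c^3 - 61*c^2 - 106*c - 2*w^3 + w^2*(3*c + 38) + w*(5*c^2 - 7*c - 200) + 264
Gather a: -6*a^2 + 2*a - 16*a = -6*a^2 - 14*a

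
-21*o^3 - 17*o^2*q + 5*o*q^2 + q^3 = (-3*o + q)*(o + q)*(7*o + q)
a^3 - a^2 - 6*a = a*(a - 3)*(a + 2)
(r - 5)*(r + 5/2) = r^2 - 5*r/2 - 25/2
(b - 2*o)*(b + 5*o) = b^2 + 3*b*o - 10*o^2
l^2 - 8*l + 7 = (l - 7)*(l - 1)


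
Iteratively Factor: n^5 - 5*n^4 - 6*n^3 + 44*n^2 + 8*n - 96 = (n - 2)*(n^4 - 3*n^3 - 12*n^2 + 20*n + 48) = (n - 3)*(n - 2)*(n^3 - 12*n - 16) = (n - 3)*(n - 2)*(n + 2)*(n^2 - 2*n - 8) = (n - 3)*(n - 2)*(n + 2)^2*(n - 4)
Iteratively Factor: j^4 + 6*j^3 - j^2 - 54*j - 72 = (j + 4)*(j^3 + 2*j^2 - 9*j - 18) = (j + 3)*(j + 4)*(j^2 - j - 6) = (j - 3)*(j + 3)*(j + 4)*(j + 2)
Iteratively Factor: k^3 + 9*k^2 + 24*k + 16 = (k + 4)*(k^2 + 5*k + 4) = (k + 1)*(k + 4)*(k + 4)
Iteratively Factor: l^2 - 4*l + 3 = (l - 1)*(l - 3)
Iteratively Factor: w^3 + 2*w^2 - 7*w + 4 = (w - 1)*(w^2 + 3*w - 4) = (w - 1)*(w + 4)*(w - 1)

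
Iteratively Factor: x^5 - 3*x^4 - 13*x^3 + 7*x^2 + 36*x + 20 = (x + 2)*(x^4 - 5*x^3 - 3*x^2 + 13*x + 10) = (x - 5)*(x + 2)*(x^3 - 3*x - 2) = (x - 5)*(x + 1)*(x + 2)*(x^2 - x - 2) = (x - 5)*(x - 2)*(x + 1)*(x + 2)*(x + 1)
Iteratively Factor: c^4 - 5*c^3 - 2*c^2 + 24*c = (c - 4)*(c^3 - c^2 - 6*c) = c*(c - 4)*(c^2 - c - 6) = c*(c - 4)*(c + 2)*(c - 3)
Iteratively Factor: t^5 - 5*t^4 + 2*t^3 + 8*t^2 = (t)*(t^4 - 5*t^3 + 2*t^2 + 8*t) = t*(t - 2)*(t^3 - 3*t^2 - 4*t) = t*(t - 2)*(t + 1)*(t^2 - 4*t) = t^2*(t - 2)*(t + 1)*(t - 4)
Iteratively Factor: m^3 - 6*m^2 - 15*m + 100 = (m + 4)*(m^2 - 10*m + 25) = (m - 5)*(m + 4)*(m - 5)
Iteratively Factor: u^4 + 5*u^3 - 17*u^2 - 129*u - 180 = (u - 5)*(u^3 + 10*u^2 + 33*u + 36) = (u - 5)*(u + 4)*(u^2 + 6*u + 9) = (u - 5)*(u + 3)*(u + 4)*(u + 3)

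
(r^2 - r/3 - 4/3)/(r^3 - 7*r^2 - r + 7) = (r - 4/3)/(r^2 - 8*r + 7)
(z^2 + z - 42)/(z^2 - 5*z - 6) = (z + 7)/(z + 1)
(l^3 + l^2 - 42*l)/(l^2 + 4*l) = (l^2 + l - 42)/(l + 4)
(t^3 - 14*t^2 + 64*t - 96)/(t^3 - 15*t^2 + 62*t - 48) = (t^2 - 8*t + 16)/(t^2 - 9*t + 8)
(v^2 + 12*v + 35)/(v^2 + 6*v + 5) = (v + 7)/(v + 1)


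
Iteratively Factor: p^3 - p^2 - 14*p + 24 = (p - 3)*(p^2 + 2*p - 8) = (p - 3)*(p - 2)*(p + 4)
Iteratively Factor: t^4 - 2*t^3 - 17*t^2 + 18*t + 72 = (t + 2)*(t^3 - 4*t^2 - 9*t + 36) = (t - 4)*(t + 2)*(t^2 - 9) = (t - 4)*(t + 2)*(t + 3)*(t - 3)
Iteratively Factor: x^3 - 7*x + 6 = (x - 2)*(x^2 + 2*x - 3) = (x - 2)*(x - 1)*(x + 3)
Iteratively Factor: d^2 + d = (d)*(d + 1)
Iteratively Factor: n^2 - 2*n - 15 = (n - 5)*(n + 3)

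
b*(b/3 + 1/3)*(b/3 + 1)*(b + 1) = b^4/9 + 5*b^3/9 + 7*b^2/9 + b/3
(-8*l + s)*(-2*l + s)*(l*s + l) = 16*l^3*s + 16*l^3 - 10*l^2*s^2 - 10*l^2*s + l*s^3 + l*s^2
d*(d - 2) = d^2 - 2*d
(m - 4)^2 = m^2 - 8*m + 16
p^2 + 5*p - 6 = (p - 1)*(p + 6)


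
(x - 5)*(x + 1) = x^2 - 4*x - 5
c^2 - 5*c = c*(c - 5)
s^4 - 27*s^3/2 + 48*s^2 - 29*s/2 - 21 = (s - 7)*(s - 6)*(s - 1)*(s + 1/2)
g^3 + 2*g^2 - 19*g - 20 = (g - 4)*(g + 1)*(g + 5)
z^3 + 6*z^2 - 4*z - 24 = (z - 2)*(z + 2)*(z + 6)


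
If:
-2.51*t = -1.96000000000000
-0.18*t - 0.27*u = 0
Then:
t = 0.78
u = -0.52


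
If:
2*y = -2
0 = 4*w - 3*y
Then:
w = -3/4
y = -1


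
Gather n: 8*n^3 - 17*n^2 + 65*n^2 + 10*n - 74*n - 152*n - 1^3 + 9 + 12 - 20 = 8*n^3 + 48*n^2 - 216*n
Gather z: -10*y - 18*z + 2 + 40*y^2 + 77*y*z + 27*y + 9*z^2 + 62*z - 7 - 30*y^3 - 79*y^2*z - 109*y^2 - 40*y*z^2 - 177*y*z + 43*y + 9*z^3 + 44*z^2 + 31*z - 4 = -30*y^3 - 69*y^2 + 60*y + 9*z^3 + z^2*(53 - 40*y) + z*(-79*y^2 - 100*y + 75) - 9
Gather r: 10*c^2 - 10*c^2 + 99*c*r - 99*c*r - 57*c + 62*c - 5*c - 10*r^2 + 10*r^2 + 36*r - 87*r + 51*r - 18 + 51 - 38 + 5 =0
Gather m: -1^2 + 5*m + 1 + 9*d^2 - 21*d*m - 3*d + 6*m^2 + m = 9*d^2 - 3*d + 6*m^2 + m*(6 - 21*d)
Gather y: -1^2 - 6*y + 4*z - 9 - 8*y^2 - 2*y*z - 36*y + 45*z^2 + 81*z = -8*y^2 + y*(-2*z - 42) + 45*z^2 + 85*z - 10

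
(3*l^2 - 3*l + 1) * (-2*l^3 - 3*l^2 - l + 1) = -6*l^5 - 3*l^4 + 4*l^3 + 3*l^2 - 4*l + 1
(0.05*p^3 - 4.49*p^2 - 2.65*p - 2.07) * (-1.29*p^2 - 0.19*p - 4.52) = -0.0645*p^5 + 5.7826*p^4 + 4.0456*p^3 + 23.4686*p^2 + 12.3713*p + 9.3564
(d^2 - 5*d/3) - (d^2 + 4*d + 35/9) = -17*d/3 - 35/9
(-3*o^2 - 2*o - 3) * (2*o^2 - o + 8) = -6*o^4 - o^3 - 28*o^2 - 13*o - 24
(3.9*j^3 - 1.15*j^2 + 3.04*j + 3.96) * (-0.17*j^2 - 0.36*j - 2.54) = -0.663*j^5 - 1.2085*j^4 - 10.0088*j^3 + 1.1534*j^2 - 9.1472*j - 10.0584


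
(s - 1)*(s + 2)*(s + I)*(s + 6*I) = s^4 + s^3 + 7*I*s^3 - 8*s^2 + 7*I*s^2 - 6*s - 14*I*s + 12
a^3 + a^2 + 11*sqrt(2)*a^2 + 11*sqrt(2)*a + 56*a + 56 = (a + 1)*(a + 4*sqrt(2))*(a + 7*sqrt(2))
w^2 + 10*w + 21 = (w + 3)*(w + 7)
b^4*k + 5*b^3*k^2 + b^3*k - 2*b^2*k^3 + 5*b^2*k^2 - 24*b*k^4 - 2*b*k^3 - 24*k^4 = (b - 2*k)*(b + 3*k)*(b + 4*k)*(b*k + k)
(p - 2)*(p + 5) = p^2 + 3*p - 10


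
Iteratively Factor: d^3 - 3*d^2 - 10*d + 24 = (d - 4)*(d^2 + d - 6) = (d - 4)*(d + 3)*(d - 2)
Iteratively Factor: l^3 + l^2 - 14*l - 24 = (l - 4)*(l^2 + 5*l + 6) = (l - 4)*(l + 2)*(l + 3)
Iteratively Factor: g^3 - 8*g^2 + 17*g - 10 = (g - 1)*(g^2 - 7*g + 10) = (g - 2)*(g - 1)*(g - 5)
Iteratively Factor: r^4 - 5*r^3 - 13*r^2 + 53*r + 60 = (r + 3)*(r^3 - 8*r^2 + 11*r + 20) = (r + 1)*(r + 3)*(r^2 - 9*r + 20) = (r - 4)*(r + 1)*(r + 3)*(r - 5)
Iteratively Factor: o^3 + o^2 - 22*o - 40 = (o + 2)*(o^2 - o - 20) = (o - 5)*(o + 2)*(o + 4)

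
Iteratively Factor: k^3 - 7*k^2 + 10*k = (k - 5)*(k^2 - 2*k) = k*(k - 5)*(k - 2)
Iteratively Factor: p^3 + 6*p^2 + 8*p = (p + 4)*(p^2 + 2*p) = p*(p + 4)*(p + 2)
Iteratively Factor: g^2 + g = (g + 1)*(g)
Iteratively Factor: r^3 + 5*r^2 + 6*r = (r + 3)*(r^2 + 2*r) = (r + 2)*(r + 3)*(r)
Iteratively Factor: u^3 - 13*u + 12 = (u - 3)*(u^2 + 3*u - 4) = (u - 3)*(u + 4)*(u - 1)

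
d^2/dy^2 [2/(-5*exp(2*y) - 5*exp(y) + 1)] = 10*(-10*(2*exp(y) + 1)^2*exp(y) + (4*exp(y) + 1)*(5*exp(2*y) + 5*exp(y) - 1))*exp(y)/(5*exp(2*y) + 5*exp(y) - 1)^3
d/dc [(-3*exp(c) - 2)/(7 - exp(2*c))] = (-2*(3*exp(c) + 2)*exp(c) + 3*exp(2*c) - 21)*exp(c)/(exp(2*c) - 7)^2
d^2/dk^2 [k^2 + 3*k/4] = 2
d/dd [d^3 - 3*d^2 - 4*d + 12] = 3*d^2 - 6*d - 4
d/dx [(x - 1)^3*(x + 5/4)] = (x - 1)^2*(16*x + 11)/4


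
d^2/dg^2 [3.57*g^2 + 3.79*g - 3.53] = 7.14000000000000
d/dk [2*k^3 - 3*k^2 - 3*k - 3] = 6*k^2 - 6*k - 3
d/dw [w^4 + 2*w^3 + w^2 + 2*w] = 4*w^3 + 6*w^2 + 2*w + 2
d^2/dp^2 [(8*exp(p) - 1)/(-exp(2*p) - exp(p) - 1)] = (-8*exp(4*p) + 12*exp(3*p) + 51*exp(2*p) + 5*exp(p) - 9)*exp(p)/(exp(6*p) + 3*exp(5*p) + 6*exp(4*p) + 7*exp(3*p) + 6*exp(2*p) + 3*exp(p) + 1)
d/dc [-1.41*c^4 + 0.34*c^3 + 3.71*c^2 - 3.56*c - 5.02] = -5.64*c^3 + 1.02*c^2 + 7.42*c - 3.56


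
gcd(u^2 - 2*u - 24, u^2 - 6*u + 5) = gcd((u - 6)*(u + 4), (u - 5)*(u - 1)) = 1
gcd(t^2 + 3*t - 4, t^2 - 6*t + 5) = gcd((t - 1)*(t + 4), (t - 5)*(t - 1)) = t - 1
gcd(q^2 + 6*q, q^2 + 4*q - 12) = q + 6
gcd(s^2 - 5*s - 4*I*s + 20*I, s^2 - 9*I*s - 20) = s - 4*I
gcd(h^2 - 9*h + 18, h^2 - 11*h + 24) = h - 3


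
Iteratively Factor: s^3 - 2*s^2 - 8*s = (s + 2)*(s^2 - 4*s) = (s - 4)*(s + 2)*(s)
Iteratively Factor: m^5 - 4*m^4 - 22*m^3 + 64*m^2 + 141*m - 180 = (m - 5)*(m^4 + m^3 - 17*m^2 - 21*m + 36) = (m - 5)*(m - 4)*(m^3 + 5*m^2 + 3*m - 9) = (m - 5)*(m - 4)*(m - 1)*(m^2 + 6*m + 9) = (m - 5)*(m - 4)*(m - 1)*(m + 3)*(m + 3)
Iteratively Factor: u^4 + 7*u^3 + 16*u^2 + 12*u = (u + 2)*(u^3 + 5*u^2 + 6*u) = (u + 2)*(u + 3)*(u^2 + 2*u) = (u + 2)^2*(u + 3)*(u)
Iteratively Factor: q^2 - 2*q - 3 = (q + 1)*(q - 3)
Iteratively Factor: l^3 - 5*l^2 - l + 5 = (l - 1)*(l^2 - 4*l - 5) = (l - 1)*(l + 1)*(l - 5)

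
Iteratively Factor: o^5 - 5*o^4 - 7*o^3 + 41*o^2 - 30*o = (o - 2)*(o^4 - 3*o^3 - 13*o^2 + 15*o) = (o - 5)*(o - 2)*(o^3 + 2*o^2 - 3*o) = (o - 5)*(o - 2)*(o - 1)*(o^2 + 3*o) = o*(o - 5)*(o - 2)*(o - 1)*(o + 3)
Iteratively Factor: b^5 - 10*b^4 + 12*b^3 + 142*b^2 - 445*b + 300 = (b - 1)*(b^4 - 9*b^3 + 3*b^2 + 145*b - 300) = (b - 5)*(b - 1)*(b^3 - 4*b^2 - 17*b + 60) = (b - 5)*(b - 1)*(b + 4)*(b^2 - 8*b + 15) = (b - 5)^2*(b - 1)*(b + 4)*(b - 3)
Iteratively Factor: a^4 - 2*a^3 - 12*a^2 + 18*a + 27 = (a + 3)*(a^3 - 5*a^2 + 3*a + 9) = (a + 1)*(a + 3)*(a^2 - 6*a + 9) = (a - 3)*(a + 1)*(a + 3)*(a - 3)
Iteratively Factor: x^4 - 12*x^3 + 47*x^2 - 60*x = (x - 4)*(x^3 - 8*x^2 + 15*x) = x*(x - 4)*(x^2 - 8*x + 15) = x*(x - 5)*(x - 4)*(x - 3)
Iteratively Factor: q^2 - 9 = (q - 3)*(q + 3)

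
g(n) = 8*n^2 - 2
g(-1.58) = 17.97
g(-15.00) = 1798.00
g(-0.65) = 1.38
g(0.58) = 0.69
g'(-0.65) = -10.40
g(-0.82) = 3.38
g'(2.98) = 47.68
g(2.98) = 69.04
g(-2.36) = 42.56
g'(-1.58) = -25.28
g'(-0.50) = -8.00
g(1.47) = 15.29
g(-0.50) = 0.00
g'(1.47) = 23.52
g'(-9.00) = -144.00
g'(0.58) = 9.28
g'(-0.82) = -13.12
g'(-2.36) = -37.76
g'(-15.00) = -240.00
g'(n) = 16*n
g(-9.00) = 646.00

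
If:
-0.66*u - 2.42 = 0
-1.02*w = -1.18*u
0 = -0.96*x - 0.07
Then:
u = -3.67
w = -4.24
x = -0.07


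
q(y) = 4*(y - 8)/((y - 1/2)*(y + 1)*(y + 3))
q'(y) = -4*(y - 8)/((y - 1/2)*(y + 1)*(y + 3)^2) - 4*(y - 8)/((y - 1/2)*(y + 1)^2*(y + 3)) - 4*(y - 8)/((y - 1/2)^2*(y + 1)*(y + 3)) + 4/((y - 1/2)*(y + 1)*(y + 3)) = 8*(-4*y^3 + 41*y^2 + 112*y + 13)/(4*y^6 + 28*y^5 + 57*y^4 + 16*y^3 - 38*y^2 - 12*y + 9)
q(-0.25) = 21.33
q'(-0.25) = -10.34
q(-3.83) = 4.65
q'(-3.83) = 7.93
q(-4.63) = 1.66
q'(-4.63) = 1.67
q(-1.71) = -19.19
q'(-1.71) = -18.86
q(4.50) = -0.08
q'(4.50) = 0.07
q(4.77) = -0.07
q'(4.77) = 0.06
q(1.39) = -2.83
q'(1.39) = 5.44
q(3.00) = -0.33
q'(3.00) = 0.34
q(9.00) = 0.00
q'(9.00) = 0.00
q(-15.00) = 0.04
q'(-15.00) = 0.01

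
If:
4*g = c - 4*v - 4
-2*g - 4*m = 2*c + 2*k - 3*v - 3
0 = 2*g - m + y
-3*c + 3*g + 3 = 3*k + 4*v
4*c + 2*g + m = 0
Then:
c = 56/229 - 5*y/229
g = -209*y/916 - 56/229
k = 329/229 - 461*y/916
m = 249*y/458 - 112/229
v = 51*y/229 - 159/229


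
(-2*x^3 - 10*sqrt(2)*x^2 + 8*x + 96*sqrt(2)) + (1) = -2*x^3 - 10*sqrt(2)*x^2 + 8*x + 1 + 96*sqrt(2)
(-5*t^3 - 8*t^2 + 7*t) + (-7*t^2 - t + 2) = -5*t^3 - 15*t^2 + 6*t + 2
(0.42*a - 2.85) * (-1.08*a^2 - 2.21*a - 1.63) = -0.4536*a^3 + 2.1498*a^2 + 5.6139*a + 4.6455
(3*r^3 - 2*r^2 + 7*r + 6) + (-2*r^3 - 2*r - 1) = r^3 - 2*r^2 + 5*r + 5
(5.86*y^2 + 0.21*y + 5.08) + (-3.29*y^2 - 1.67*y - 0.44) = 2.57*y^2 - 1.46*y + 4.64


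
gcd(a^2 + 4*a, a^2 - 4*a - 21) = 1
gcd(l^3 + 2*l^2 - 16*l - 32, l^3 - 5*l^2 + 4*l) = l - 4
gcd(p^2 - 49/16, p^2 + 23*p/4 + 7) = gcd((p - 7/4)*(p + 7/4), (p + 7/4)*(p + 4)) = p + 7/4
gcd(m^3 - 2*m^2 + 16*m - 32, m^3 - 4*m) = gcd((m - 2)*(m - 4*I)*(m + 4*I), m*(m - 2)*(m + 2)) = m - 2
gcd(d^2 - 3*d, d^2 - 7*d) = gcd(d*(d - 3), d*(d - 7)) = d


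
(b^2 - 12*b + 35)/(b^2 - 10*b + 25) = (b - 7)/(b - 5)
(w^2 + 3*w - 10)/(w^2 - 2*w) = (w + 5)/w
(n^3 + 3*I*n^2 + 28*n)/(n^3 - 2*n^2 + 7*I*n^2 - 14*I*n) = (n - 4*I)/(n - 2)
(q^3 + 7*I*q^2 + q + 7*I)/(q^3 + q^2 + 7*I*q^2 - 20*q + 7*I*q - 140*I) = (q^2 + 1)/(q^2 + q - 20)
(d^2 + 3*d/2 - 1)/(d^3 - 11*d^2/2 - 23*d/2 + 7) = 1/(d - 7)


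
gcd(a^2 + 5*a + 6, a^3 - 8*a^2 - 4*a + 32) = a + 2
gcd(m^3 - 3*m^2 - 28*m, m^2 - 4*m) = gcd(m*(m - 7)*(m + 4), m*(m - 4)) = m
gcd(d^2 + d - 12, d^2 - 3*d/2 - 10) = 1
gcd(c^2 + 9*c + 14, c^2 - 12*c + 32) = 1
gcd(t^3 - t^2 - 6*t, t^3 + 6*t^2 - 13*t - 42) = t^2 - t - 6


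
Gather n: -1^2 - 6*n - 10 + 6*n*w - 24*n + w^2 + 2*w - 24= n*(6*w - 30) + w^2 + 2*w - 35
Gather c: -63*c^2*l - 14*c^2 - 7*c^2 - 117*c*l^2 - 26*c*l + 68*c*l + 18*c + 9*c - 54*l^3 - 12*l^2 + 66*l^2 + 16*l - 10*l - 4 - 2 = c^2*(-63*l - 21) + c*(-117*l^2 + 42*l + 27) - 54*l^3 + 54*l^2 + 6*l - 6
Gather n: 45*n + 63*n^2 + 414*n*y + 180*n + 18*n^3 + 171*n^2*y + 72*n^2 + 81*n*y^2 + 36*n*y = 18*n^3 + n^2*(171*y + 135) + n*(81*y^2 + 450*y + 225)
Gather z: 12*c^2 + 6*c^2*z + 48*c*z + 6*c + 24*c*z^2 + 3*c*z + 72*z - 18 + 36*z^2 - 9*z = 12*c^2 + 6*c + z^2*(24*c + 36) + z*(6*c^2 + 51*c + 63) - 18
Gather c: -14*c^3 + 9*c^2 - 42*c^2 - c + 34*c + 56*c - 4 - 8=-14*c^3 - 33*c^2 + 89*c - 12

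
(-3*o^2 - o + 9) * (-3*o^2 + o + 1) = 9*o^4 - 31*o^2 + 8*o + 9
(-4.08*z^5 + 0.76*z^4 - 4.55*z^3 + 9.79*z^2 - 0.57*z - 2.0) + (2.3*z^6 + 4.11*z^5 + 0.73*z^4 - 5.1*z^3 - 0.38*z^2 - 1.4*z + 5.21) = 2.3*z^6 + 0.0300000000000002*z^5 + 1.49*z^4 - 9.65*z^3 + 9.41*z^2 - 1.97*z + 3.21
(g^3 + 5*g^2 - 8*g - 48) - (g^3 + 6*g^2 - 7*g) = -g^2 - g - 48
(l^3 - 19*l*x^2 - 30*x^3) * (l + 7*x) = l^4 + 7*l^3*x - 19*l^2*x^2 - 163*l*x^3 - 210*x^4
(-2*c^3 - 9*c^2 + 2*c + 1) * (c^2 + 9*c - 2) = -2*c^5 - 27*c^4 - 75*c^3 + 37*c^2 + 5*c - 2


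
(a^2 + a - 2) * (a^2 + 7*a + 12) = a^4 + 8*a^3 + 17*a^2 - 2*a - 24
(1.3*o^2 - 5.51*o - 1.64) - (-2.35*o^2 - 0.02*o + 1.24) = 3.65*o^2 - 5.49*o - 2.88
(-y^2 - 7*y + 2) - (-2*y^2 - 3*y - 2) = y^2 - 4*y + 4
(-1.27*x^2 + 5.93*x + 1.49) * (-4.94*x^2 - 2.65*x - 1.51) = 6.2738*x^4 - 25.9287*x^3 - 21.1574*x^2 - 12.9028*x - 2.2499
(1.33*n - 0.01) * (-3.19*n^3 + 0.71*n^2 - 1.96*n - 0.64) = -4.2427*n^4 + 0.9762*n^3 - 2.6139*n^2 - 0.8316*n + 0.0064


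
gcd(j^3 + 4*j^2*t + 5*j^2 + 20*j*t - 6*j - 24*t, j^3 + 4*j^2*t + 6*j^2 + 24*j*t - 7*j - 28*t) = j^2 + 4*j*t - j - 4*t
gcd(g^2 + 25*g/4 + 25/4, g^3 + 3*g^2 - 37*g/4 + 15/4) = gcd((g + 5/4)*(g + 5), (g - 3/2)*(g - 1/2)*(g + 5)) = g + 5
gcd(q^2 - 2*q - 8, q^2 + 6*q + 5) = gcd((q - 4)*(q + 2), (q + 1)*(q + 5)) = 1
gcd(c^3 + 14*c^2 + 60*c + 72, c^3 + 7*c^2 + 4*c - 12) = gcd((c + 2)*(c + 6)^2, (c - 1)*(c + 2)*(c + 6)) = c^2 + 8*c + 12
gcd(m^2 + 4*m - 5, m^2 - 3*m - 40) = m + 5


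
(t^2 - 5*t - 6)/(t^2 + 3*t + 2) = (t - 6)/(t + 2)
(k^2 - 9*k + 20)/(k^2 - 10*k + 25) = (k - 4)/(k - 5)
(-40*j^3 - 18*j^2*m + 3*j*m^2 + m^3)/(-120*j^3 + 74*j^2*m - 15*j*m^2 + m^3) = (10*j^2 + 7*j*m + m^2)/(30*j^2 - 11*j*m + m^2)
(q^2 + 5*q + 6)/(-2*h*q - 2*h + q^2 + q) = (q^2 + 5*q + 6)/(-2*h*q - 2*h + q^2 + q)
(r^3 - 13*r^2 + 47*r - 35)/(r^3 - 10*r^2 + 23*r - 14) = (r - 5)/(r - 2)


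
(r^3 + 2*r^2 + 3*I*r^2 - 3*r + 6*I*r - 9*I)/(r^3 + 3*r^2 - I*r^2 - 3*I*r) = (r^2 + r*(-1 + 3*I) - 3*I)/(r*(r - I))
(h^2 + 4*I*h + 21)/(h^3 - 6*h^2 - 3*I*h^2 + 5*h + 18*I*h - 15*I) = (h + 7*I)/(h^2 - 6*h + 5)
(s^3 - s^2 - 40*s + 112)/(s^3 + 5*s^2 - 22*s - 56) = (s - 4)/(s + 2)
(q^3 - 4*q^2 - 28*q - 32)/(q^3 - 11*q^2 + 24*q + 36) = (q^3 - 4*q^2 - 28*q - 32)/(q^3 - 11*q^2 + 24*q + 36)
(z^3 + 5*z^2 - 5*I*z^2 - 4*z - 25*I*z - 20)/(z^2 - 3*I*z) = (z^3 + 5*z^2*(1 - I) - z*(4 + 25*I) - 20)/(z*(z - 3*I))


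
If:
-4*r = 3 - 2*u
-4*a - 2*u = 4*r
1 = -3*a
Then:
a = -1/3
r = -5/24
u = 13/12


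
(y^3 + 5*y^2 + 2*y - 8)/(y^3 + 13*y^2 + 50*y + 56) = (y - 1)/(y + 7)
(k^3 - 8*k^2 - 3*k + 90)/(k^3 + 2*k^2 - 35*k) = (k^2 - 3*k - 18)/(k*(k + 7))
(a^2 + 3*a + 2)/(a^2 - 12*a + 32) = (a^2 + 3*a + 2)/(a^2 - 12*a + 32)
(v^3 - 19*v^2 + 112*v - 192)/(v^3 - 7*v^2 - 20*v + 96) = (v - 8)/(v + 4)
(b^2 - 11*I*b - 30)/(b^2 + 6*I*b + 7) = (b^2 - 11*I*b - 30)/(b^2 + 6*I*b + 7)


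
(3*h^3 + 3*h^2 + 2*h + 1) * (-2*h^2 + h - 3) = -6*h^5 - 3*h^4 - 10*h^3 - 9*h^2 - 5*h - 3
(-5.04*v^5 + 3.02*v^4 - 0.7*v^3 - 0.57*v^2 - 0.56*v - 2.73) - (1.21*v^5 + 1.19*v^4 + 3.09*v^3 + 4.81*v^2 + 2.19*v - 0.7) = -6.25*v^5 + 1.83*v^4 - 3.79*v^3 - 5.38*v^2 - 2.75*v - 2.03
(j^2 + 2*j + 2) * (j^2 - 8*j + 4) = j^4 - 6*j^3 - 10*j^2 - 8*j + 8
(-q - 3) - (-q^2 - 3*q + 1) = q^2 + 2*q - 4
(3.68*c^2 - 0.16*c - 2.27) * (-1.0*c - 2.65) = -3.68*c^3 - 9.592*c^2 + 2.694*c + 6.0155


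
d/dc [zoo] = 0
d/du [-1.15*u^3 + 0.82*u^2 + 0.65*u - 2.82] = -3.45*u^2 + 1.64*u + 0.65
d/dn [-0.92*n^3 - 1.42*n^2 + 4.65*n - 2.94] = -2.76*n^2 - 2.84*n + 4.65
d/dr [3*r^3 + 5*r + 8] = 9*r^2 + 5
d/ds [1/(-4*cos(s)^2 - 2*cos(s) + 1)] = -2*(4*cos(s) + 1)*sin(s)/(4*cos(s)^2 + 2*cos(s) - 1)^2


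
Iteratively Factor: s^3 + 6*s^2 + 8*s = (s + 4)*(s^2 + 2*s) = (s + 2)*(s + 4)*(s)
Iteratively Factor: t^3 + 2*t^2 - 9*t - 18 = (t + 2)*(t^2 - 9) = (t + 2)*(t + 3)*(t - 3)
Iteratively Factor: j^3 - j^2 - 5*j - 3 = (j - 3)*(j^2 + 2*j + 1) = (j - 3)*(j + 1)*(j + 1)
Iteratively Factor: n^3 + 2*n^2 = (n)*(n^2 + 2*n) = n*(n + 2)*(n)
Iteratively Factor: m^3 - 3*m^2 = (m)*(m^2 - 3*m) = m^2*(m - 3)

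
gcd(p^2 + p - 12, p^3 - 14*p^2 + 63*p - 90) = p - 3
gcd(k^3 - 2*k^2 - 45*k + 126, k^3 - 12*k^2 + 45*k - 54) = k^2 - 9*k + 18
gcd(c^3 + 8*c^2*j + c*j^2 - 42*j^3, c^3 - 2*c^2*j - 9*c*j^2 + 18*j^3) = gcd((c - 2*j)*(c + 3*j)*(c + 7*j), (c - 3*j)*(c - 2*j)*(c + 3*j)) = c^2 + c*j - 6*j^2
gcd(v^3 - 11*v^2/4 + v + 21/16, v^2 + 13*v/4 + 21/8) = 1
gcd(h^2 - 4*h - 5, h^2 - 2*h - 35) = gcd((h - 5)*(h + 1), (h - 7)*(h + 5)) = 1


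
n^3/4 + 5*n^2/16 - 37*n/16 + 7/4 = (n/4 + 1)*(n - 7/4)*(n - 1)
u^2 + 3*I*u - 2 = (u + I)*(u + 2*I)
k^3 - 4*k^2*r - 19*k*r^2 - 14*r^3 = (k - 7*r)*(k + r)*(k + 2*r)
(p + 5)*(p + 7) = p^2 + 12*p + 35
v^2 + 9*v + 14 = (v + 2)*(v + 7)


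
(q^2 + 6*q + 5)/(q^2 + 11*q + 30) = (q + 1)/(q + 6)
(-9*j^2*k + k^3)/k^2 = -9*j^2/k + k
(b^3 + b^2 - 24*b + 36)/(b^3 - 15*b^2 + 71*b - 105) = (b^2 + 4*b - 12)/(b^2 - 12*b + 35)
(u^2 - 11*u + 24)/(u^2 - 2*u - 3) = (u - 8)/(u + 1)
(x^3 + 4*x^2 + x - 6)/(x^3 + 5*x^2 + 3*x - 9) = (x + 2)/(x + 3)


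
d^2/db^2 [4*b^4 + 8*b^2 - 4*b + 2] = 48*b^2 + 16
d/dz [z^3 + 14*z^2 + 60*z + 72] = 3*z^2 + 28*z + 60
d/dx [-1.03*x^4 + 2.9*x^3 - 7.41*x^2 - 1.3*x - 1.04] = -4.12*x^3 + 8.7*x^2 - 14.82*x - 1.3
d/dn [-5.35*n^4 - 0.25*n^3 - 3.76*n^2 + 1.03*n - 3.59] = -21.4*n^3 - 0.75*n^2 - 7.52*n + 1.03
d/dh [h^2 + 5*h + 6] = 2*h + 5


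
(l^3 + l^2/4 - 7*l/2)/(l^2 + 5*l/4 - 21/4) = l*(l + 2)/(l + 3)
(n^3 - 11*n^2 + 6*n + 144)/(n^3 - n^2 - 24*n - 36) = (n - 8)/(n + 2)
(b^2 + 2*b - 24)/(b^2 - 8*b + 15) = (b^2 + 2*b - 24)/(b^2 - 8*b + 15)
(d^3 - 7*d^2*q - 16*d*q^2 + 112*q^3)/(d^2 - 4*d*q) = d - 3*q - 28*q^2/d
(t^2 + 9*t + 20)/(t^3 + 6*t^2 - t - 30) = (t + 4)/(t^2 + t - 6)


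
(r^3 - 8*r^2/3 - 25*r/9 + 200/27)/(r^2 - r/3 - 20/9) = (9*r^2 - 9*r - 40)/(3*(3*r + 4))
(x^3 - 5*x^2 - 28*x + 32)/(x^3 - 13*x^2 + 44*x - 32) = (x + 4)/(x - 4)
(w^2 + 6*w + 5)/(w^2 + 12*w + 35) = (w + 1)/(w + 7)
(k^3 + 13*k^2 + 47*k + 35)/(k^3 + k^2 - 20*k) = (k^2 + 8*k + 7)/(k*(k - 4))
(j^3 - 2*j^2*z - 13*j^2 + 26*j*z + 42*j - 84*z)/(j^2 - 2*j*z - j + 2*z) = (j^2 - 13*j + 42)/(j - 1)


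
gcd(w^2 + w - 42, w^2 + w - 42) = w^2 + w - 42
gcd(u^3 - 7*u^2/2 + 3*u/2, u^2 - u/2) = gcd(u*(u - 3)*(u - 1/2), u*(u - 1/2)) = u^2 - u/2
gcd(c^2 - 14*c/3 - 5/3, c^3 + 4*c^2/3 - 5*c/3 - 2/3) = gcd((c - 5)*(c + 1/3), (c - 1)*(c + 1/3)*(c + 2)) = c + 1/3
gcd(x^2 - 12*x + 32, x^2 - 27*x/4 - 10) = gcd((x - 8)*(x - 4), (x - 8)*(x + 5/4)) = x - 8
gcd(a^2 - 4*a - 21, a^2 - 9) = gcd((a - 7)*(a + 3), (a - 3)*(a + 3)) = a + 3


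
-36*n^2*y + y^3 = y*(-6*n + y)*(6*n + y)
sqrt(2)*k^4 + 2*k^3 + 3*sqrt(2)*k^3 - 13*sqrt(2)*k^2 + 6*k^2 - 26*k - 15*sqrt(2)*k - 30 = (k - 3)*(k + 5)*(k + sqrt(2))*(sqrt(2)*k + sqrt(2))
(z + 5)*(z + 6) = z^2 + 11*z + 30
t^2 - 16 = (t - 4)*(t + 4)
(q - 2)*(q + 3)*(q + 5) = q^3 + 6*q^2 - q - 30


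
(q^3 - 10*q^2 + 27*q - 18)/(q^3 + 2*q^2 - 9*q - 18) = (q^2 - 7*q + 6)/(q^2 + 5*q + 6)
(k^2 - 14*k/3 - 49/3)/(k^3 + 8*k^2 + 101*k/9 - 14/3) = 3*(k - 7)/(3*k^2 + 17*k - 6)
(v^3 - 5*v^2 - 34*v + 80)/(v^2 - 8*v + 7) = (v^3 - 5*v^2 - 34*v + 80)/(v^2 - 8*v + 7)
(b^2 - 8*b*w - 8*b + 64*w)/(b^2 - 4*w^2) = (b^2 - 8*b*w - 8*b + 64*w)/(b^2 - 4*w^2)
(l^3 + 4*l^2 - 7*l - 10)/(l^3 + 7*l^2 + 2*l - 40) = (l + 1)/(l + 4)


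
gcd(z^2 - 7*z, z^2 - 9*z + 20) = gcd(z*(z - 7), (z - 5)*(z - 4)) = 1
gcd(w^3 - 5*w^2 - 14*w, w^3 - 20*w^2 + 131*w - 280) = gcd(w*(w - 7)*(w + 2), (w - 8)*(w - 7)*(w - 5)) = w - 7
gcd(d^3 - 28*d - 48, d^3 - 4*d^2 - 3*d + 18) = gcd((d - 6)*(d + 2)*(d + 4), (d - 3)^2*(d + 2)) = d + 2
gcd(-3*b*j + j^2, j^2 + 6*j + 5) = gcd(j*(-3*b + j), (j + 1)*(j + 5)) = 1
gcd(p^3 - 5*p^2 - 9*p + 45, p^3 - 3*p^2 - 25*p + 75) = p^2 - 8*p + 15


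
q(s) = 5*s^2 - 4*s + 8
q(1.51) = 13.36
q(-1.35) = 22.51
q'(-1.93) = -23.30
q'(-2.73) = -31.30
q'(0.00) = -4.00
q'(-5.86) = -62.60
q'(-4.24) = -46.40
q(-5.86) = 203.14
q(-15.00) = 1193.00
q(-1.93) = 34.34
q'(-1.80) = -22.00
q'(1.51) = 11.10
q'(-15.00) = -154.00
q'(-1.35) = -17.50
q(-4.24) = 114.85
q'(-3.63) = -40.30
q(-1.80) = 31.40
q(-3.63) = 88.40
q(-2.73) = 56.18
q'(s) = 10*s - 4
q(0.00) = 8.00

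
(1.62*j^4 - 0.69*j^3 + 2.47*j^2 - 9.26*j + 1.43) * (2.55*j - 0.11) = 4.131*j^5 - 1.9377*j^4 + 6.3744*j^3 - 23.8847*j^2 + 4.6651*j - 0.1573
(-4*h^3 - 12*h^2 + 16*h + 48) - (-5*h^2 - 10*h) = -4*h^3 - 7*h^2 + 26*h + 48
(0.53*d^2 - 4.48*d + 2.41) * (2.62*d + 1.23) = 1.3886*d^3 - 11.0857*d^2 + 0.8038*d + 2.9643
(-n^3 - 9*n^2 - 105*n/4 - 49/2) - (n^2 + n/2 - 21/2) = -n^3 - 10*n^2 - 107*n/4 - 14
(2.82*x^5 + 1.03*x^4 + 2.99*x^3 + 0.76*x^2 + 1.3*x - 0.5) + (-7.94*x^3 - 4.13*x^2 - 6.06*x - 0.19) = 2.82*x^5 + 1.03*x^4 - 4.95*x^3 - 3.37*x^2 - 4.76*x - 0.69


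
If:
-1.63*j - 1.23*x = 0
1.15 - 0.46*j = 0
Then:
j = 2.50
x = -3.31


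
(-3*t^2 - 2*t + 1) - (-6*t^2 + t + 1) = 3*t^2 - 3*t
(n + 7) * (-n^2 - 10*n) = -n^3 - 17*n^2 - 70*n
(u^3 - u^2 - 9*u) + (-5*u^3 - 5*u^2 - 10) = -4*u^3 - 6*u^2 - 9*u - 10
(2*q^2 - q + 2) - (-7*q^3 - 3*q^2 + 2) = 7*q^3 + 5*q^2 - q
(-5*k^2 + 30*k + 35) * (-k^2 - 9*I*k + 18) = 5*k^4 - 30*k^3 + 45*I*k^3 - 125*k^2 - 270*I*k^2 + 540*k - 315*I*k + 630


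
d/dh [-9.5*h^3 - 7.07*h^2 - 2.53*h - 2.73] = -28.5*h^2 - 14.14*h - 2.53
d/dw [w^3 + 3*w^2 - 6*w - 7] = 3*w^2 + 6*w - 6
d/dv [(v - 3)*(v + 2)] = 2*v - 1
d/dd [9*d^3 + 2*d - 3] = 27*d^2 + 2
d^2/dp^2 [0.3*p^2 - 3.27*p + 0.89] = 0.600000000000000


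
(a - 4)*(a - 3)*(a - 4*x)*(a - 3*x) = a^4 - 7*a^3*x - 7*a^3 + 12*a^2*x^2 + 49*a^2*x + 12*a^2 - 84*a*x^2 - 84*a*x + 144*x^2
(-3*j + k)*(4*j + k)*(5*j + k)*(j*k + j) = -60*j^4*k - 60*j^4 - 7*j^3*k^2 - 7*j^3*k + 6*j^2*k^3 + 6*j^2*k^2 + j*k^4 + j*k^3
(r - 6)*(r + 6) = r^2 - 36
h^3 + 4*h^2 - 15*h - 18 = (h - 3)*(h + 1)*(h + 6)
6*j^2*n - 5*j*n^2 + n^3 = n*(-3*j + n)*(-2*j + n)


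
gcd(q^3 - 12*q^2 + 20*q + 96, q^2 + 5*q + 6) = q + 2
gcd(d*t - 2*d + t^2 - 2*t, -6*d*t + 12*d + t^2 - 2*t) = t - 2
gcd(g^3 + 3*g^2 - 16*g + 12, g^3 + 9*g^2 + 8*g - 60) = g^2 + 4*g - 12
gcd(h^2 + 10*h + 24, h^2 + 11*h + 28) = h + 4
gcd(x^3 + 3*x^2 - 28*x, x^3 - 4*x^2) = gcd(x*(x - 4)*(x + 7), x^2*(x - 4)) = x^2 - 4*x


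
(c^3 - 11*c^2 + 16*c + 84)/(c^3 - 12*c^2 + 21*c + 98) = (c - 6)/(c - 7)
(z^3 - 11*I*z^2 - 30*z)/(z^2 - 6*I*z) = z - 5*I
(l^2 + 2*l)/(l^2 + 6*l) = (l + 2)/(l + 6)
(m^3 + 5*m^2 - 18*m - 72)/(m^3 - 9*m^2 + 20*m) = (m^2 + 9*m + 18)/(m*(m - 5))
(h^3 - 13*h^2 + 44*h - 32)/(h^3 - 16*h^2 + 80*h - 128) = (h - 1)/(h - 4)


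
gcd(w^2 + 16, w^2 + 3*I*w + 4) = w + 4*I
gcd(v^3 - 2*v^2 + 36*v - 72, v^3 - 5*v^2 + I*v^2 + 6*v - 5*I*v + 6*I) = v - 2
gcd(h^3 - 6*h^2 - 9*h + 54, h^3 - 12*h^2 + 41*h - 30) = h - 6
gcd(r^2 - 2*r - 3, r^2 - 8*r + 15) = r - 3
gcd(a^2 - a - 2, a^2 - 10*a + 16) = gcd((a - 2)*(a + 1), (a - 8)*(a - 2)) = a - 2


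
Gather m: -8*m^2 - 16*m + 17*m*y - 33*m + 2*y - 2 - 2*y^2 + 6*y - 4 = -8*m^2 + m*(17*y - 49) - 2*y^2 + 8*y - 6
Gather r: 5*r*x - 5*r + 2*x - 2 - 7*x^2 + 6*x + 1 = r*(5*x - 5) - 7*x^2 + 8*x - 1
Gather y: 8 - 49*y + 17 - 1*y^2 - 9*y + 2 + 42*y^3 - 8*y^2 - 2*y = 42*y^3 - 9*y^2 - 60*y + 27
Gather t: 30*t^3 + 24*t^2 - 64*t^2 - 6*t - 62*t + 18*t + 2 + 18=30*t^3 - 40*t^2 - 50*t + 20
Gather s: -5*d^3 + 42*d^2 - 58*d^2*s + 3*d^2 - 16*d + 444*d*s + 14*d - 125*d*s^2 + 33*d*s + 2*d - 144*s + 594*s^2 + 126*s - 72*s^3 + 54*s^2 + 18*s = -5*d^3 + 45*d^2 - 72*s^3 + s^2*(648 - 125*d) + s*(-58*d^2 + 477*d)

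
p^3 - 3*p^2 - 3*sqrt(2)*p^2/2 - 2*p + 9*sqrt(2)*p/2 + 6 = (p - 3)*(p - 2*sqrt(2))*(p + sqrt(2)/2)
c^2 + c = c*(c + 1)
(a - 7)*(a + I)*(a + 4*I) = a^3 - 7*a^2 + 5*I*a^2 - 4*a - 35*I*a + 28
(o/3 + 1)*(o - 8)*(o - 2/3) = o^3/3 - 17*o^2/9 - 62*o/9 + 16/3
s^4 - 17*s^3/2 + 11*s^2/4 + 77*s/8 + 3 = (s - 8)*(s - 3/2)*(s + 1/2)^2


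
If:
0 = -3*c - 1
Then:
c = -1/3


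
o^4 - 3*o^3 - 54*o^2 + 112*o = o*(o - 8)*(o - 2)*(o + 7)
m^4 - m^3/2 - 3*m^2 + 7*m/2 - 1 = (m - 1)^2*(m - 1/2)*(m + 2)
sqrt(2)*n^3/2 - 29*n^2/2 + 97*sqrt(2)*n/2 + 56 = (n - 8*sqrt(2))*(n - 7*sqrt(2))*(sqrt(2)*n/2 + 1/2)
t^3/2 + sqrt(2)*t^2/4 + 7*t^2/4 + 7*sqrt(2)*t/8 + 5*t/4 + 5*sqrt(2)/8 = (t/2 + 1/2)*(t + 5/2)*(t + sqrt(2)/2)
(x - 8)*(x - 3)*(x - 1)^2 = x^4 - 13*x^3 + 47*x^2 - 59*x + 24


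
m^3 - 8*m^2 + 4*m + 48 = (m - 6)*(m - 4)*(m + 2)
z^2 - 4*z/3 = z*(z - 4/3)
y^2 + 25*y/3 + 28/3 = (y + 4/3)*(y + 7)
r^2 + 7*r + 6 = (r + 1)*(r + 6)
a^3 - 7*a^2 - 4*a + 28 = (a - 7)*(a - 2)*(a + 2)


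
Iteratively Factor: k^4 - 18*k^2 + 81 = (k + 3)*(k^3 - 3*k^2 - 9*k + 27) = (k - 3)*(k + 3)*(k^2 - 9) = (k - 3)*(k + 3)^2*(k - 3)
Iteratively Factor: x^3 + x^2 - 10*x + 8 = (x - 2)*(x^2 + 3*x - 4) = (x - 2)*(x + 4)*(x - 1)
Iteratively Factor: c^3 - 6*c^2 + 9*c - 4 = (c - 1)*(c^2 - 5*c + 4) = (c - 4)*(c - 1)*(c - 1)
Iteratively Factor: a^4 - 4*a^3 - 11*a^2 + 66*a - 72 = (a - 2)*(a^3 - 2*a^2 - 15*a + 36) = (a - 3)*(a - 2)*(a^2 + a - 12) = (a - 3)^2*(a - 2)*(a + 4)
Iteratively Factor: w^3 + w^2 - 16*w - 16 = (w + 1)*(w^2 - 16) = (w + 1)*(w + 4)*(w - 4)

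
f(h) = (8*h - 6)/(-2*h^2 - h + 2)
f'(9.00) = 0.04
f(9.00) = -0.39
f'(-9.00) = 0.07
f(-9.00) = 0.52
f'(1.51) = 0.62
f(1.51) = -1.49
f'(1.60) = 0.56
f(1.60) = -1.44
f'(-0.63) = 9.33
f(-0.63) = -6.01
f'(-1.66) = 27.41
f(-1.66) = 10.41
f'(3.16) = 0.21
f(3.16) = -0.91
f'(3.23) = 0.20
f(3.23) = -0.90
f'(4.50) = 0.12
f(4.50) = -0.70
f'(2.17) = 0.36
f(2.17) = -1.18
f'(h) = (4*h + 1)*(8*h - 6)/(-2*h^2 - h + 2)^2 + 8/(-2*h^2 - h + 2) = 2*(8*h^2 - 12*h + 5)/(4*h^4 + 4*h^3 - 7*h^2 - 4*h + 4)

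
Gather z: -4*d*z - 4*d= -4*d*z - 4*d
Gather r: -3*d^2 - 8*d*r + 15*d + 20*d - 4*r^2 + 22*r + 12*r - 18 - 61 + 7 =-3*d^2 + 35*d - 4*r^2 + r*(34 - 8*d) - 72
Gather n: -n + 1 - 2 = -n - 1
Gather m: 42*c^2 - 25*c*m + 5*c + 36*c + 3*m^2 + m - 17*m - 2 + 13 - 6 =42*c^2 + 41*c + 3*m^2 + m*(-25*c - 16) + 5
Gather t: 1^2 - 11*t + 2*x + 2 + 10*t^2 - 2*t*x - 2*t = 10*t^2 + t*(-2*x - 13) + 2*x + 3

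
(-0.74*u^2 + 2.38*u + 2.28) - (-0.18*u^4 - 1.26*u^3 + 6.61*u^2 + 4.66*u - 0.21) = 0.18*u^4 + 1.26*u^3 - 7.35*u^2 - 2.28*u + 2.49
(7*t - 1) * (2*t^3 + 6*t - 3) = 14*t^4 - 2*t^3 + 42*t^2 - 27*t + 3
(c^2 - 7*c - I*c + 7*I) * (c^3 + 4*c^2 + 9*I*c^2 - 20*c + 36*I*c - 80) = c^5 - 3*c^4 + 8*I*c^4 - 39*c^3 - 24*I*c^3 + 33*c^2 - 204*I*c^2 + 308*c - 60*I*c - 560*I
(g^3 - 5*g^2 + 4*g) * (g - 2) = g^4 - 7*g^3 + 14*g^2 - 8*g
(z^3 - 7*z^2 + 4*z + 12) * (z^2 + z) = z^5 - 6*z^4 - 3*z^3 + 16*z^2 + 12*z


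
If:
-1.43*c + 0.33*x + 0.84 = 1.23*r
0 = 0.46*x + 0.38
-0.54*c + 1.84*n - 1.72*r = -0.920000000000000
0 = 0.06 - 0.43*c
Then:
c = 0.14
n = -0.18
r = 0.30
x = -0.83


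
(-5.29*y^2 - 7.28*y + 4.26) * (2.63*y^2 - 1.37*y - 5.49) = -13.9127*y^4 - 11.8991*y^3 + 50.2195*y^2 + 34.131*y - 23.3874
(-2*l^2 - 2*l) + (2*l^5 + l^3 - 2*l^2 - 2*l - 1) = 2*l^5 + l^3 - 4*l^2 - 4*l - 1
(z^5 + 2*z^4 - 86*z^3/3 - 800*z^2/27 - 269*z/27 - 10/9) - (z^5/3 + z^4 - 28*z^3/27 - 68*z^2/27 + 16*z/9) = 2*z^5/3 + z^4 - 746*z^3/27 - 244*z^2/9 - 317*z/27 - 10/9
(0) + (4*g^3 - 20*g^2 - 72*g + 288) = 4*g^3 - 20*g^2 - 72*g + 288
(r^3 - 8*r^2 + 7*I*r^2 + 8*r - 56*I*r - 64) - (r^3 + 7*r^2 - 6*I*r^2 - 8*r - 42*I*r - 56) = -15*r^2 + 13*I*r^2 + 16*r - 14*I*r - 8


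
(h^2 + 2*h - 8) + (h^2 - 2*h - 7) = 2*h^2 - 15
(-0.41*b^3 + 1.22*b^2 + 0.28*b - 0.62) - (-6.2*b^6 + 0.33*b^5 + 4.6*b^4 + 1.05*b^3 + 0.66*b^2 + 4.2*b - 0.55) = 6.2*b^6 - 0.33*b^5 - 4.6*b^4 - 1.46*b^3 + 0.56*b^2 - 3.92*b - 0.07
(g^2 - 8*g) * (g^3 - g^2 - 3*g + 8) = g^5 - 9*g^4 + 5*g^3 + 32*g^2 - 64*g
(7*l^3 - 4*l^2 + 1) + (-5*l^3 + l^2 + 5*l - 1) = 2*l^3 - 3*l^2 + 5*l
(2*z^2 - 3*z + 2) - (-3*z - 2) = 2*z^2 + 4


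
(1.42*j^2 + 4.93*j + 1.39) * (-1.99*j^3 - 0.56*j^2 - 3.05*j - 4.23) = -2.8258*j^5 - 10.6059*j^4 - 9.8579*j^3 - 21.8215*j^2 - 25.0934*j - 5.8797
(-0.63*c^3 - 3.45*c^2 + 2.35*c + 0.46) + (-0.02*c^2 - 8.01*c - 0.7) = -0.63*c^3 - 3.47*c^2 - 5.66*c - 0.24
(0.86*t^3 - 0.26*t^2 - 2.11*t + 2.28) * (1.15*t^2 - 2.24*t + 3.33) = 0.989*t^5 - 2.2254*t^4 + 1.0197*t^3 + 6.4826*t^2 - 12.1335*t + 7.5924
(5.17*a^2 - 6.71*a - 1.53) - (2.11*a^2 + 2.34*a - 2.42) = 3.06*a^2 - 9.05*a + 0.89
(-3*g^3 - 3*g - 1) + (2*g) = -3*g^3 - g - 1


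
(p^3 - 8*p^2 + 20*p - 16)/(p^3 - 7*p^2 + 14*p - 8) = (p - 2)/(p - 1)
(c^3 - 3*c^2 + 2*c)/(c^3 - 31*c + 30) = c*(c - 2)/(c^2 + c - 30)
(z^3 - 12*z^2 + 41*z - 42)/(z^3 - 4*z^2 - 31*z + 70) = (z - 3)/(z + 5)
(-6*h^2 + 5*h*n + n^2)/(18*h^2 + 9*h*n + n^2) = (-h + n)/(3*h + n)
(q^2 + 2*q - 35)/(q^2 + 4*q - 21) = (q - 5)/(q - 3)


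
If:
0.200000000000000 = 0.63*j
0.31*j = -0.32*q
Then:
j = 0.32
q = -0.31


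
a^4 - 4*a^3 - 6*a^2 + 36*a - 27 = (a - 3)^2*(a - 1)*(a + 3)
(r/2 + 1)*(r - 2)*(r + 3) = r^3/2 + 3*r^2/2 - 2*r - 6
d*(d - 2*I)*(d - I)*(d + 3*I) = d^4 + 7*d^2 - 6*I*d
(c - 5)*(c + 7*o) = c^2 + 7*c*o - 5*c - 35*o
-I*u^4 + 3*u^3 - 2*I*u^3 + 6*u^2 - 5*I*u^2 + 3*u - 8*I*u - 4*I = (u + 1)*(u - I)*(u + 4*I)*(-I*u - I)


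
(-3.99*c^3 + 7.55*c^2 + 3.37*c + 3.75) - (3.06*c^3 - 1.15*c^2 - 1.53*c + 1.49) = -7.05*c^3 + 8.7*c^2 + 4.9*c + 2.26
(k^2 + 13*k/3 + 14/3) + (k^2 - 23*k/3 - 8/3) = 2*k^2 - 10*k/3 + 2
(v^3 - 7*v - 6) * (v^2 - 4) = v^5 - 11*v^3 - 6*v^2 + 28*v + 24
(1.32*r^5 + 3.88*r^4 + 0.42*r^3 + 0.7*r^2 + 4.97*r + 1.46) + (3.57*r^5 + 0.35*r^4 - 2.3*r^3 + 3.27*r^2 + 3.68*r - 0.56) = 4.89*r^5 + 4.23*r^4 - 1.88*r^3 + 3.97*r^2 + 8.65*r + 0.9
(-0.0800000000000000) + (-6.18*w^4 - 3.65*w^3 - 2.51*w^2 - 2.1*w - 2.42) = -6.18*w^4 - 3.65*w^3 - 2.51*w^2 - 2.1*w - 2.5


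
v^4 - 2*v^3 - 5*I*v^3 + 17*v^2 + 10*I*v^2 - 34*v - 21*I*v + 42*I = (v - 2)*(v - 7*I)*(v - I)*(v + 3*I)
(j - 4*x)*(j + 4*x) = j^2 - 16*x^2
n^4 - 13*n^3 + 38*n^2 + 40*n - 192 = (n - 8)*(n - 4)*(n - 3)*(n + 2)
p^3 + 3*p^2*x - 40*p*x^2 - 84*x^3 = (p - 6*x)*(p + 2*x)*(p + 7*x)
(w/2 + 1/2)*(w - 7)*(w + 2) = w^3/2 - 2*w^2 - 19*w/2 - 7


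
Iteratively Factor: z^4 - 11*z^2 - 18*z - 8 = (z - 4)*(z^3 + 4*z^2 + 5*z + 2) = (z - 4)*(z + 1)*(z^2 + 3*z + 2) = (z - 4)*(z + 1)^2*(z + 2)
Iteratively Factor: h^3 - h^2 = (h)*(h^2 - h) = h*(h - 1)*(h)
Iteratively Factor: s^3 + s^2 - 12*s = (s)*(s^2 + s - 12) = s*(s - 3)*(s + 4)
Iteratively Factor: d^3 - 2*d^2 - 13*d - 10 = (d - 5)*(d^2 + 3*d + 2) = (d - 5)*(d + 2)*(d + 1)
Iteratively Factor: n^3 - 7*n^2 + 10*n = (n - 5)*(n^2 - 2*n) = (n - 5)*(n - 2)*(n)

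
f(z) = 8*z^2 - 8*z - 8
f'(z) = 16*z - 8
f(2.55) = 23.62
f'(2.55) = 32.80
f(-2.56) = 64.91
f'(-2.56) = -48.96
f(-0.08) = -7.31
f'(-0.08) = -9.28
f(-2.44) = 59.15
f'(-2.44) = -47.04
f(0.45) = -9.98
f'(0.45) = -0.80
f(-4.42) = 183.65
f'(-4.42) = -78.72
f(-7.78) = 538.47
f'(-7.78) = -132.48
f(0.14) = -8.96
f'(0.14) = -5.76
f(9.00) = 568.00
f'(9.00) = 136.00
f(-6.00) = 328.00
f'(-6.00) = -104.00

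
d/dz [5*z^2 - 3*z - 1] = 10*z - 3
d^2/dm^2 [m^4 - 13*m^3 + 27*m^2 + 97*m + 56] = 12*m^2 - 78*m + 54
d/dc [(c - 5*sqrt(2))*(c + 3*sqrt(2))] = 2*c - 2*sqrt(2)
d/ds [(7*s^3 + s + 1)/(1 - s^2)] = (-7*s^4 + 22*s^2 + 2*s + 1)/(s^4 - 2*s^2 + 1)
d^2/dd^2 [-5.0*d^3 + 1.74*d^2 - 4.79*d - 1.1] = 3.48 - 30.0*d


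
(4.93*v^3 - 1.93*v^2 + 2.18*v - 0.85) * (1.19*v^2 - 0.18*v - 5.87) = 5.8667*v^5 - 3.1841*v^4 - 25.9975*v^3 + 9.9252*v^2 - 12.6436*v + 4.9895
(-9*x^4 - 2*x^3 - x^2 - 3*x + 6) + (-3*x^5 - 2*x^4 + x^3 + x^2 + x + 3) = -3*x^5 - 11*x^4 - x^3 - 2*x + 9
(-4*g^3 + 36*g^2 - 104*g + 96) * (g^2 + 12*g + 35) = -4*g^5 - 12*g^4 + 188*g^3 + 108*g^2 - 2488*g + 3360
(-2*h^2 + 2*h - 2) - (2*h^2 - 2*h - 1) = -4*h^2 + 4*h - 1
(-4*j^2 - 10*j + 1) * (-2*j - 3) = 8*j^3 + 32*j^2 + 28*j - 3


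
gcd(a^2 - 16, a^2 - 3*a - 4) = a - 4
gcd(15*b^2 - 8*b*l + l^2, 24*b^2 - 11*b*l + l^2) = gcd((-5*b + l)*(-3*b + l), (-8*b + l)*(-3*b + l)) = 3*b - l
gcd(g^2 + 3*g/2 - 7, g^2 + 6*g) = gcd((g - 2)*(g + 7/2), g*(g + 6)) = 1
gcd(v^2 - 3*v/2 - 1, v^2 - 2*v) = v - 2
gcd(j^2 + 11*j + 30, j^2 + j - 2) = 1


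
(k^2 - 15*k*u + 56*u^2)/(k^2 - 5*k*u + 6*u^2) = (k^2 - 15*k*u + 56*u^2)/(k^2 - 5*k*u + 6*u^2)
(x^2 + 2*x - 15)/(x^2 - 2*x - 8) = (-x^2 - 2*x + 15)/(-x^2 + 2*x + 8)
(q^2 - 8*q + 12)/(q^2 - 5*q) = (q^2 - 8*q + 12)/(q*(q - 5))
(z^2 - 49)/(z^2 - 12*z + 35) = (z + 7)/(z - 5)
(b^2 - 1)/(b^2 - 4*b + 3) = (b + 1)/(b - 3)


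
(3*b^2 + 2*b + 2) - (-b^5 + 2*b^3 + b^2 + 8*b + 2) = b^5 - 2*b^3 + 2*b^2 - 6*b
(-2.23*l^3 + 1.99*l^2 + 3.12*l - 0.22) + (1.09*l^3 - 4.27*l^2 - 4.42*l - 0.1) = -1.14*l^3 - 2.28*l^2 - 1.3*l - 0.32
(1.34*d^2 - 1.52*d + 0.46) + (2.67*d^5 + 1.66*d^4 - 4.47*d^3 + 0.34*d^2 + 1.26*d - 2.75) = 2.67*d^5 + 1.66*d^4 - 4.47*d^3 + 1.68*d^2 - 0.26*d - 2.29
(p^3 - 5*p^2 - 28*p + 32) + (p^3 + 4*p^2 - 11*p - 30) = 2*p^3 - p^2 - 39*p + 2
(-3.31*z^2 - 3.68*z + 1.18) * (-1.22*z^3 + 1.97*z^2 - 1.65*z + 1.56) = 4.0382*z^5 - 2.0311*z^4 - 3.2277*z^3 + 3.233*z^2 - 7.6878*z + 1.8408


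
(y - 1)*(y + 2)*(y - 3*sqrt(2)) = y^3 - 3*sqrt(2)*y^2 + y^2 - 3*sqrt(2)*y - 2*y + 6*sqrt(2)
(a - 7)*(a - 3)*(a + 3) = a^3 - 7*a^2 - 9*a + 63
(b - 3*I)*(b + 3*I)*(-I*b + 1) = -I*b^3 + b^2 - 9*I*b + 9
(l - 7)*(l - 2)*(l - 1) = l^3 - 10*l^2 + 23*l - 14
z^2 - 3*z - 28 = (z - 7)*(z + 4)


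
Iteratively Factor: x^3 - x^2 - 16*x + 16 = (x - 1)*(x^2 - 16) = (x - 4)*(x - 1)*(x + 4)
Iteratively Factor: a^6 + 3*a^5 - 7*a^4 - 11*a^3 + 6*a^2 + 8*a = (a + 1)*(a^5 + 2*a^4 - 9*a^3 - 2*a^2 + 8*a) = (a - 2)*(a + 1)*(a^4 + 4*a^3 - a^2 - 4*a) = (a - 2)*(a - 1)*(a + 1)*(a^3 + 5*a^2 + 4*a) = (a - 2)*(a - 1)*(a + 1)^2*(a^2 + 4*a) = (a - 2)*(a - 1)*(a + 1)^2*(a + 4)*(a)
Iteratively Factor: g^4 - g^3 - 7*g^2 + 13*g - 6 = (g - 2)*(g^3 + g^2 - 5*g + 3) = (g - 2)*(g - 1)*(g^2 + 2*g - 3) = (g - 2)*(g - 1)^2*(g + 3)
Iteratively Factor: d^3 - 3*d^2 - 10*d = (d + 2)*(d^2 - 5*d) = (d - 5)*(d + 2)*(d)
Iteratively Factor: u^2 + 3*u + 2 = (u + 2)*(u + 1)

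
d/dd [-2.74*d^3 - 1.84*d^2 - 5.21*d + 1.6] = -8.22*d^2 - 3.68*d - 5.21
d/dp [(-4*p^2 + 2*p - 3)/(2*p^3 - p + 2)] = (2*(1 - 4*p)*(2*p^3 - p + 2) + (6*p^2 - 1)*(4*p^2 - 2*p + 3))/(2*p^3 - p + 2)^2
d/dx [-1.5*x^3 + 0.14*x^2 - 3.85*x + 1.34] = -4.5*x^2 + 0.28*x - 3.85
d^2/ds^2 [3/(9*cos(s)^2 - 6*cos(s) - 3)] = (-72*sin(s)^4 + 68*sin(s)^2 - 41*cos(s) + 9*cos(3*s) + 32)/(2*(cos(s) - 1)^3*(3*cos(s) + 1)^3)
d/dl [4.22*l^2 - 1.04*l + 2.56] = 8.44*l - 1.04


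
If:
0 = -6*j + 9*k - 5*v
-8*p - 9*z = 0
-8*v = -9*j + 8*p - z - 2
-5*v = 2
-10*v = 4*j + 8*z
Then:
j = -51/20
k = -173/90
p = -639/320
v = -2/5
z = 71/40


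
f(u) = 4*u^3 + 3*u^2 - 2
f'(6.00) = 468.00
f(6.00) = 970.00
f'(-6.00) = 396.00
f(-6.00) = -758.00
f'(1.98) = 58.92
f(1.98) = 40.81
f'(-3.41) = 119.08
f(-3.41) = -125.72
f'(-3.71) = 142.91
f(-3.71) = -164.97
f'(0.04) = 0.26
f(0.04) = -1.99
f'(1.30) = 28.08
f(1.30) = 11.86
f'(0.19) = 1.57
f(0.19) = -1.86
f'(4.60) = 281.52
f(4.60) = 450.82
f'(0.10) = 0.72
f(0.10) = -1.97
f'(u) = 12*u^2 + 6*u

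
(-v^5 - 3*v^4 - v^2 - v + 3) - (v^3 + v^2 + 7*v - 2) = -v^5 - 3*v^4 - v^3 - 2*v^2 - 8*v + 5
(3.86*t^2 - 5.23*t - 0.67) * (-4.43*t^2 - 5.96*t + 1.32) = -17.0998*t^4 + 0.163300000000003*t^3 + 39.2341*t^2 - 2.9104*t - 0.8844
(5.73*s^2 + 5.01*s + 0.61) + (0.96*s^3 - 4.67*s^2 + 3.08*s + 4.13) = 0.96*s^3 + 1.06*s^2 + 8.09*s + 4.74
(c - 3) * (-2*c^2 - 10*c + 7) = -2*c^3 - 4*c^2 + 37*c - 21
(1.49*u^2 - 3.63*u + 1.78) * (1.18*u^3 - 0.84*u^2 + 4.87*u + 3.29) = 1.7582*u^5 - 5.535*u^4 + 12.4059*u^3 - 14.2712*u^2 - 3.2741*u + 5.8562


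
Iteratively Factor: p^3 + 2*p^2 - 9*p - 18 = (p + 3)*(p^2 - p - 6) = (p + 2)*(p + 3)*(p - 3)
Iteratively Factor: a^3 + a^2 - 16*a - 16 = (a + 1)*(a^2 - 16) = (a - 4)*(a + 1)*(a + 4)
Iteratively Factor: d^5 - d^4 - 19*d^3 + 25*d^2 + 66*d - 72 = (d + 2)*(d^4 - 3*d^3 - 13*d^2 + 51*d - 36) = (d - 3)*(d + 2)*(d^3 - 13*d + 12) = (d - 3)*(d + 2)*(d + 4)*(d^2 - 4*d + 3) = (d - 3)*(d - 1)*(d + 2)*(d + 4)*(d - 3)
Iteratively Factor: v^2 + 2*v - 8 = (v - 2)*(v + 4)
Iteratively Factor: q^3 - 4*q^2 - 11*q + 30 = (q - 5)*(q^2 + q - 6) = (q - 5)*(q + 3)*(q - 2)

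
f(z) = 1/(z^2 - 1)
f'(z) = -2*z/(z^2 - 1)^2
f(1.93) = 0.37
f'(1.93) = -0.52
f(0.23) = -1.06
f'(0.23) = -0.51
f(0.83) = -3.21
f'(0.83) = -17.15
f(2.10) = 0.29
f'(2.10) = -0.36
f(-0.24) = -1.06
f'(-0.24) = 0.54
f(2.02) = 0.32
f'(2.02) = -0.43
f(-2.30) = 0.23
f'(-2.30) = 0.25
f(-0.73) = -2.14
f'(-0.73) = 6.69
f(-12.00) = 0.01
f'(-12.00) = 0.00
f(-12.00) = 0.01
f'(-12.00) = 0.00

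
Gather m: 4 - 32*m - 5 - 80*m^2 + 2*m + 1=-80*m^2 - 30*m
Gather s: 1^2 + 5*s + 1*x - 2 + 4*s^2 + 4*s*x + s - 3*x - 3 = 4*s^2 + s*(4*x + 6) - 2*x - 4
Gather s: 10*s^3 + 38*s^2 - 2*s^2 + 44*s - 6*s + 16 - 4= 10*s^3 + 36*s^2 + 38*s + 12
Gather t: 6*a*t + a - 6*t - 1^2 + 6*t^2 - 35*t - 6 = a + 6*t^2 + t*(6*a - 41) - 7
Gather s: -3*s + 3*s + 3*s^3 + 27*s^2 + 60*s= 3*s^3 + 27*s^2 + 60*s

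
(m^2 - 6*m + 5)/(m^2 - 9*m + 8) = (m - 5)/(m - 8)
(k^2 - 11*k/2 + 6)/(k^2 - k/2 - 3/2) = (k - 4)/(k + 1)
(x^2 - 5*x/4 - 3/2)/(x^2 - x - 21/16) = 4*(x - 2)/(4*x - 7)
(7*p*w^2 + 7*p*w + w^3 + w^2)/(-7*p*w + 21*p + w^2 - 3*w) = w*(-7*p*w - 7*p - w^2 - w)/(7*p*w - 21*p - w^2 + 3*w)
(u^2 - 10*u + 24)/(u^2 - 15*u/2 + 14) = 2*(u - 6)/(2*u - 7)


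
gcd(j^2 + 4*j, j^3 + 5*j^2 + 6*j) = j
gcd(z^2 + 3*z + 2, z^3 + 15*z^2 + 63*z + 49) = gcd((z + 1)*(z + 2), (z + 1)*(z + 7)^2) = z + 1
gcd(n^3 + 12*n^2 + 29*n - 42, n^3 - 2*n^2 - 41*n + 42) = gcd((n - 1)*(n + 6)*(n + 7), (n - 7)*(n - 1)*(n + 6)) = n^2 + 5*n - 6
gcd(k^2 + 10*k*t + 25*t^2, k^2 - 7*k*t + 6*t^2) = 1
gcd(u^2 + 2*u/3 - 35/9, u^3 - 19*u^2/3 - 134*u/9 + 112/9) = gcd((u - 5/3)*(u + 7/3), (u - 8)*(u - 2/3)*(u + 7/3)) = u + 7/3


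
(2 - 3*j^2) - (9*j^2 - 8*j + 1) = -12*j^2 + 8*j + 1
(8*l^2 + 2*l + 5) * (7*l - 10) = 56*l^3 - 66*l^2 + 15*l - 50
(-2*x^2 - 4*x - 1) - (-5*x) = -2*x^2 + x - 1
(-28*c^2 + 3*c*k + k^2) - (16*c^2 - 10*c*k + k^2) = -44*c^2 + 13*c*k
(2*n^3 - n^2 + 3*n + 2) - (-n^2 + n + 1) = 2*n^3 + 2*n + 1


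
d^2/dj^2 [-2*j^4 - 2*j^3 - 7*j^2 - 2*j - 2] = -24*j^2 - 12*j - 14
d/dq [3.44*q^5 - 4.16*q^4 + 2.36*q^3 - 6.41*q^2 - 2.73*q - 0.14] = 17.2*q^4 - 16.64*q^3 + 7.08*q^2 - 12.82*q - 2.73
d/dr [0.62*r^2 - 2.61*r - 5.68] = 1.24*r - 2.61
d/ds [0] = 0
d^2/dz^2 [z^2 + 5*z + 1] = 2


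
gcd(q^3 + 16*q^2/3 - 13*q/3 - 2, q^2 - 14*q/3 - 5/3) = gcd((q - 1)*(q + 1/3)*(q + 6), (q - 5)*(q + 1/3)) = q + 1/3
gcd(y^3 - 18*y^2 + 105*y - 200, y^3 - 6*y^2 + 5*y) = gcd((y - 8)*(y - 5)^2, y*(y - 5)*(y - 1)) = y - 5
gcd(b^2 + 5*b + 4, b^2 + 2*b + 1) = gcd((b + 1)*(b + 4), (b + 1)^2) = b + 1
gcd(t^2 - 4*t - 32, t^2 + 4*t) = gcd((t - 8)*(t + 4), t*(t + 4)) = t + 4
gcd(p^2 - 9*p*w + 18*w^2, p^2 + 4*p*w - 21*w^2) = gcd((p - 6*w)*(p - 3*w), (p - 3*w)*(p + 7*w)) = p - 3*w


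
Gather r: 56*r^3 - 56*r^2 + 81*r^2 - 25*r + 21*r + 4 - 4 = 56*r^3 + 25*r^2 - 4*r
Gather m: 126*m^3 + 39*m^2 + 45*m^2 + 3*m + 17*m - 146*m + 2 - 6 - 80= 126*m^3 + 84*m^2 - 126*m - 84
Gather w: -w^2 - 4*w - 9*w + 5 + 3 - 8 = -w^2 - 13*w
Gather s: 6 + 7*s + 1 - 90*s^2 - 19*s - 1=-90*s^2 - 12*s + 6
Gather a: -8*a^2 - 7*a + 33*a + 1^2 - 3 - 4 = -8*a^2 + 26*a - 6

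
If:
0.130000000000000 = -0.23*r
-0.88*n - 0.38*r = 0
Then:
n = 0.24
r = -0.57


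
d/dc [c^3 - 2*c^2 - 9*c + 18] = 3*c^2 - 4*c - 9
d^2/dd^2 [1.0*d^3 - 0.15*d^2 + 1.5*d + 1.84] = 6.0*d - 0.3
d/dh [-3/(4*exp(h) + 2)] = 3*exp(h)/(2*exp(h) + 1)^2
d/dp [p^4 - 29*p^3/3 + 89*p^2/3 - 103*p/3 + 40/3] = 4*p^3 - 29*p^2 + 178*p/3 - 103/3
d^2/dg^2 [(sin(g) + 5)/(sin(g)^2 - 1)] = (-23*sin(g) + sin(3*g) + 40*cos(2*g) - 80)/(cos(2*g) + 1)^2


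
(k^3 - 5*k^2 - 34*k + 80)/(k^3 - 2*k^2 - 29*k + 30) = (k^2 - 10*k + 16)/(k^2 - 7*k + 6)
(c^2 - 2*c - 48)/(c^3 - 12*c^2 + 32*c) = (c + 6)/(c*(c - 4))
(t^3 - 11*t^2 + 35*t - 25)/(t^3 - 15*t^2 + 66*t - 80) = (t^2 - 6*t + 5)/(t^2 - 10*t + 16)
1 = 1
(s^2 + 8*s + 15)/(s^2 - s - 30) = (s + 3)/(s - 6)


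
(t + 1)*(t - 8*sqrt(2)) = t^2 - 8*sqrt(2)*t + t - 8*sqrt(2)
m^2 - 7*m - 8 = (m - 8)*(m + 1)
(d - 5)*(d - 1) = d^2 - 6*d + 5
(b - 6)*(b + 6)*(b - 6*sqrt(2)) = b^3 - 6*sqrt(2)*b^2 - 36*b + 216*sqrt(2)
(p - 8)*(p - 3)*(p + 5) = p^3 - 6*p^2 - 31*p + 120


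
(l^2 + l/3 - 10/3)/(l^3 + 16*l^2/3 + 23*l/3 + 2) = (3*l - 5)/(3*l^2 + 10*l + 3)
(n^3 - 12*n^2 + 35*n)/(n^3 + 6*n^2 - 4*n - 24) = n*(n^2 - 12*n + 35)/(n^3 + 6*n^2 - 4*n - 24)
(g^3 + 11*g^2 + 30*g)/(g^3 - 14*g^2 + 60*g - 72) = g*(g^2 + 11*g + 30)/(g^3 - 14*g^2 + 60*g - 72)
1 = 1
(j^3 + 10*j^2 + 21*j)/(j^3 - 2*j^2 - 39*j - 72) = j*(j + 7)/(j^2 - 5*j - 24)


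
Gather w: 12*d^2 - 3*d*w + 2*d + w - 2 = 12*d^2 + 2*d + w*(1 - 3*d) - 2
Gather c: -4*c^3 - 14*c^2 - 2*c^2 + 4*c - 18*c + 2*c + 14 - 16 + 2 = -4*c^3 - 16*c^2 - 12*c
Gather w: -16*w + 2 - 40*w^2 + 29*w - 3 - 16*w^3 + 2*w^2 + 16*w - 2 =-16*w^3 - 38*w^2 + 29*w - 3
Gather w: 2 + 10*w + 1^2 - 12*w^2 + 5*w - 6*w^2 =-18*w^2 + 15*w + 3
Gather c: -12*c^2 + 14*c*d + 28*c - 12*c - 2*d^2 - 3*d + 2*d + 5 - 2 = -12*c^2 + c*(14*d + 16) - 2*d^2 - d + 3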